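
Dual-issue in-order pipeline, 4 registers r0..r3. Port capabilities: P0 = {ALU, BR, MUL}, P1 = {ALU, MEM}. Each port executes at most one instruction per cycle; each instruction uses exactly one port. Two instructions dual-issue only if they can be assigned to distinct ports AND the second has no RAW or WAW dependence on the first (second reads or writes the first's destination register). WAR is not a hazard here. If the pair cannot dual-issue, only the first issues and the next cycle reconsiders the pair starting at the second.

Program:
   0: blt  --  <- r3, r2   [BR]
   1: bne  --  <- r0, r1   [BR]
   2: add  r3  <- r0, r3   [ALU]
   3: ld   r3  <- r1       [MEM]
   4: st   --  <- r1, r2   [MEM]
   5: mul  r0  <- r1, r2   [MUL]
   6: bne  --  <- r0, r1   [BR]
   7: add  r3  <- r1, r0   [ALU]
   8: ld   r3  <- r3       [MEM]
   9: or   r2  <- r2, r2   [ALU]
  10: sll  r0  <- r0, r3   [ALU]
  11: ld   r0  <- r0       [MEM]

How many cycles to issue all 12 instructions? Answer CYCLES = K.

  cy0 -> i0 (blt.BR) no-port BR/BR
  cy1 -> i1,i2 (bne.BR/add.ALU) 2-wide
  cy2 -> i3 (ld.MEM) no-port MEM/MEM
  cy3 -> i4,i5 (st.MEM/mul.MUL) 2-wide
  cy4 -> i6,i7 (bne.BR/add.ALU) 2-wide
  cy5 -> i8,i9 (ld.MEM/or.ALU) 2-wide
  cy6 -> i10 (sll.ALU) RAW+WAW r0
  cy7 -> i11 (ld.MEM) tail

CYCLES = 8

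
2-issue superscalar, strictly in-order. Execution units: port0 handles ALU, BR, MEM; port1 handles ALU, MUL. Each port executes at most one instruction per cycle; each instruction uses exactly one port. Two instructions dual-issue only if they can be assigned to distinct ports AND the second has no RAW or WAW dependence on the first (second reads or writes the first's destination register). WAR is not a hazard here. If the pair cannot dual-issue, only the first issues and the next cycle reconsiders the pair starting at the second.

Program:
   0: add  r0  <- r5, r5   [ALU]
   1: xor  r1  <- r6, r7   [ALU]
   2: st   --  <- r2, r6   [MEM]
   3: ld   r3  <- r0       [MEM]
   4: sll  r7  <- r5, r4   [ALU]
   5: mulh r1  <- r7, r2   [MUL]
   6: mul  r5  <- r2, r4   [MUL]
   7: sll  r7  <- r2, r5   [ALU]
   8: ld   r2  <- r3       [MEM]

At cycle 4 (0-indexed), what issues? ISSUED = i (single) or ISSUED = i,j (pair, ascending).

ISSUED = 6

0. add.ALU xor.ALU @i0&i1  | dual
1. st.MEM @i2  | no-port MEM/MEM
2. ld.MEM sll.ALU @i3&i4  | dual
3. mulh.MUL @i5  | no-port MUL/MUL
4. mul.MUL @i6  | RAW r5
5. sll.ALU ld.MEM @i7&i8  | dual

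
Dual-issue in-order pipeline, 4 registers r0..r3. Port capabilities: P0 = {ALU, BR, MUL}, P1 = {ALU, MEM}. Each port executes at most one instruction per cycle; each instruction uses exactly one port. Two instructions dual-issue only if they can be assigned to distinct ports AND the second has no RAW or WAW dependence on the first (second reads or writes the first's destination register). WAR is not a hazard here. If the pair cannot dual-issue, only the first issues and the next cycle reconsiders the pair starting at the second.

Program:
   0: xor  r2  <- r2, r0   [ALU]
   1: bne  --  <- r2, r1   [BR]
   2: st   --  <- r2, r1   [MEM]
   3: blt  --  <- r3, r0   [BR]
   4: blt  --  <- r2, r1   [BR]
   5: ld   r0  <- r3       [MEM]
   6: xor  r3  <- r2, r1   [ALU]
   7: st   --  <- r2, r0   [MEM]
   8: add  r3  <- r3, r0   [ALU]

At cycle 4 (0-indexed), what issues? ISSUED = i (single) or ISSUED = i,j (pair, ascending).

ISSUED = 6,7

#0 head=0: xor i0 RAW r2
#1 head=1: bne;st i1&i2 pair
#2 head=3: blt i3 no-port BR/BR
#3 head=4: blt;ld i4&i5 pair
#4 head=6: xor;st i6&i7 pair
#5 head=8: add i8 tail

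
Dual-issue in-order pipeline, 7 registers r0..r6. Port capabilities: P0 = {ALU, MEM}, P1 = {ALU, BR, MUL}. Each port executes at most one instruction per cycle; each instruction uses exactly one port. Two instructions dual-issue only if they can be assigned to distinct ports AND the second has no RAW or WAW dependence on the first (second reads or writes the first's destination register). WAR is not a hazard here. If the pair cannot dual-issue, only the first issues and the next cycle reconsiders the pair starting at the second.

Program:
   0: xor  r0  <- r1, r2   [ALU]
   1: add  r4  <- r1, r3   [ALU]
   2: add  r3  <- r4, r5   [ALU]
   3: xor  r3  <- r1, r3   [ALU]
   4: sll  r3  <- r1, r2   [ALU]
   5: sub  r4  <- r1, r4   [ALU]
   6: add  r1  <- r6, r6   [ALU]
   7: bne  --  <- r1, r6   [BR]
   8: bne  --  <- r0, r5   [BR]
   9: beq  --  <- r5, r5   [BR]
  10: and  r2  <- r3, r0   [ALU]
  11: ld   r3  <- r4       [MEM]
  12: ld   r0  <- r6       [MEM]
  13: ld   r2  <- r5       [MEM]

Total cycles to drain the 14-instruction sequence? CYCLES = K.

CYCLES = 11

t=0 i0,i1:xor.ALU add.ALU ; pair
t=1 i2:add.ALU ; RAW+WAW r3
t=2 i3:xor.ALU ; WAW r3
t=3 i4,i5:sll.ALU sub.ALU ; pair
t=4 i6:add.ALU ; RAW r1
t=5 i7:bne.BR ; no-port BR/BR
t=6 i8:bne.BR ; no-port BR/BR
t=7 i9,i10:beq.BR and.ALU ; pair
t=8 i11:ld.MEM ; no-port MEM/MEM
t=9 i12:ld.MEM ; no-port MEM/MEM
t=10 i13:ld.MEM ; tail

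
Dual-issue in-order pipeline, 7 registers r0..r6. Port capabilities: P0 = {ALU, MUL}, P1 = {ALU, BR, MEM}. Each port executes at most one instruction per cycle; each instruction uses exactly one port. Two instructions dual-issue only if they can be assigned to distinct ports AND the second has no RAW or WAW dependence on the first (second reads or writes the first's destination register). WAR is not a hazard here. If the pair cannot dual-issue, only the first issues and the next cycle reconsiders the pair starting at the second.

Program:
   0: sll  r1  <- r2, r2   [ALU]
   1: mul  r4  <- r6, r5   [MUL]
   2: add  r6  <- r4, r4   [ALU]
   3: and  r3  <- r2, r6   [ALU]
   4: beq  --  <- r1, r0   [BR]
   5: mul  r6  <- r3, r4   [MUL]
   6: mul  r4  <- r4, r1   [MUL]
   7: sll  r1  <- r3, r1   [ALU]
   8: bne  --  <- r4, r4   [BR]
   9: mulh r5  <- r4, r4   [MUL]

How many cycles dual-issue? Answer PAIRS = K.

PAIRS = 4

c0: i0+i1 sll.ALU+mul.MUL  dual
c1: i2 add.ALU  RAW r6
c2: i3+i4 and.ALU+beq.BR  dual
c3: i5 mul.MUL  no-port MUL/MUL
c4: i6+i7 mul.MUL+sll.ALU  dual
c5: i8+i9 bne.BR+mulh.MUL  dual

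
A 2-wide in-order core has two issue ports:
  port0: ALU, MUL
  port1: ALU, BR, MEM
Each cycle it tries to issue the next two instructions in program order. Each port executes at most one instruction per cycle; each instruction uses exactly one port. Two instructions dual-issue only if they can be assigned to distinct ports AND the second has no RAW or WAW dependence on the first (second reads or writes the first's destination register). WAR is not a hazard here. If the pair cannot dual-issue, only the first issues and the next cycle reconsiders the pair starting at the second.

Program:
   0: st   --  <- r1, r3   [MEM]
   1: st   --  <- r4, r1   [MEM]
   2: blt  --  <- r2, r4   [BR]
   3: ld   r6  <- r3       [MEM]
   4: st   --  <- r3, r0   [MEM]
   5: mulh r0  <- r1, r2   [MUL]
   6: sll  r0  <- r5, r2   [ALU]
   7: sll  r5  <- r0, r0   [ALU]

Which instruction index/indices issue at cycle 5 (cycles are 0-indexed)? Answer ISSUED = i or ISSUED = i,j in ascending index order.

t=0 i0:st.MEM ; no-port MEM/MEM
t=1 i1:st.MEM ; no-port MEM/BR
t=2 i2:blt.BR ; no-port BR/MEM
t=3 i3:ld.MEM ; no-port MEM/MEM
t=4 i4/i5:st.MEM mulh.MUL ; pair
t=5 i6:sll.ALU ; RAW r0
t=6 i7:sll.ALU ; tail

ISSUED = 6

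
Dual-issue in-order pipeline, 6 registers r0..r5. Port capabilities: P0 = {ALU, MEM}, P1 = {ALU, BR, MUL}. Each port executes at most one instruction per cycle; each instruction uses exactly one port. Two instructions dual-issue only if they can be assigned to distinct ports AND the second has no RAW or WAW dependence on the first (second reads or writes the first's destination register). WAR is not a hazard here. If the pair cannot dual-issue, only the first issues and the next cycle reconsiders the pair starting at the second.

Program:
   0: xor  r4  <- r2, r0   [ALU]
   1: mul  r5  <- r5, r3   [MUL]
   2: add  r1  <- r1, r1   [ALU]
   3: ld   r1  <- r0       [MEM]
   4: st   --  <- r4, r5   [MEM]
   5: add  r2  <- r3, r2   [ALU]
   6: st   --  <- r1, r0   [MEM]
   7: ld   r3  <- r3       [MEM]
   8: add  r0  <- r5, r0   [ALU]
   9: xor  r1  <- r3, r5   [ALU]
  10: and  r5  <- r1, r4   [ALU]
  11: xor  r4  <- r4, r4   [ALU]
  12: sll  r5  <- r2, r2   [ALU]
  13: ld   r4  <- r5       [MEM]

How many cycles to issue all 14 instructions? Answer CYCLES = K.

c0: i0+i1 xor.ALU;mul.MUL  pair
c1: i2 add.ALU  WAW r1
c2: i3 ld.MEM  no-port MEM/MEM
c3: i4+i5 st.MEM;add.ALU  pair
c4: i6 st.MEM  no-port MEM/MEM
c5: i7+i8 ld.MEM;add.ALU  pair
c6: i9 xor.ALU  RAW r1
c7: i10+i11 and.ALU;xor.ALU  pair
c8: i12 sll.ALU  RAW r5
c9: i13 ld.MEM  tail

CYCLES = 10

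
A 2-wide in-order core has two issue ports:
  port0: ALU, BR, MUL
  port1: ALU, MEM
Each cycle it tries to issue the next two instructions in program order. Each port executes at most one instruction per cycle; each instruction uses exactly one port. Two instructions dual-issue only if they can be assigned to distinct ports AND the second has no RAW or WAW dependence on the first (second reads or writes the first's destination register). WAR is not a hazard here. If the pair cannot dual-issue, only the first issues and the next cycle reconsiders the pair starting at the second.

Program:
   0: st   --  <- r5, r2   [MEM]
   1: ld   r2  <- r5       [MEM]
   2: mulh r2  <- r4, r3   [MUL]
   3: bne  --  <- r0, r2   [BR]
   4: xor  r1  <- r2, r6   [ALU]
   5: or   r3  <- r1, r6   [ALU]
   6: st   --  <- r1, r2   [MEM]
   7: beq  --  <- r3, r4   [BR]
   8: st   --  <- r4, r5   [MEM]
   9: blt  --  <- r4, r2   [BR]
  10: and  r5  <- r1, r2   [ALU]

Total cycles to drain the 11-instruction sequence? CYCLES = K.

c0: i0 st  no-port MEM/MEM
c1: i1 ld  WAW r2
c2: i2 mulh  no-port MUL/BR
c3: i3&i4 bne+xor  2-wide
c4: i5&i6 or+st  2-wide
c5: i7&i8 beq+st  2-wide
c6: i9&i10 blt+and  2-wide

CYCLES = 7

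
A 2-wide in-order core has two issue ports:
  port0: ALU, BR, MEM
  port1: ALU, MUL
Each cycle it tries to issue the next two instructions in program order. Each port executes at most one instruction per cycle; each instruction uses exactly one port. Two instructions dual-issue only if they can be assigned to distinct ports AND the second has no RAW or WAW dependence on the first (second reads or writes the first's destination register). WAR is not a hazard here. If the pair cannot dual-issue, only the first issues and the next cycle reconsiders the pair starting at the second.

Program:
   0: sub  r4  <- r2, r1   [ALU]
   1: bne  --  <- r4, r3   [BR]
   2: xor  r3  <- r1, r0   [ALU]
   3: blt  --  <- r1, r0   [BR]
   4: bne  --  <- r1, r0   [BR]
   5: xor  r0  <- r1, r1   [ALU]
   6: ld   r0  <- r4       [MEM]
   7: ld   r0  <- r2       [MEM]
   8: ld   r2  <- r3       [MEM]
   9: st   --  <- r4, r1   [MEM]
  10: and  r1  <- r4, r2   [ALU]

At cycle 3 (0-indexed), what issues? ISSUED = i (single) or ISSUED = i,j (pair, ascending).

  cy0 -> i0 (sub) RAW r4
  cy1 -> i1&i2 (bne+xor) 2-wide
  cy2 -> i3 (blt) no-port BR/BR
  cy3 -> i4&i5 (bne+xor) 2-wide
  cy4 -> i6 (ld) no-port MEM/MEM
  cy5 -> i7 (ld) no-port MEM/MEM
  cy6 -> i8 (ld) no-port MEM/MEM
  cy7 -> i9&i10 (st+and) 2-wide

ISSUED = 4,5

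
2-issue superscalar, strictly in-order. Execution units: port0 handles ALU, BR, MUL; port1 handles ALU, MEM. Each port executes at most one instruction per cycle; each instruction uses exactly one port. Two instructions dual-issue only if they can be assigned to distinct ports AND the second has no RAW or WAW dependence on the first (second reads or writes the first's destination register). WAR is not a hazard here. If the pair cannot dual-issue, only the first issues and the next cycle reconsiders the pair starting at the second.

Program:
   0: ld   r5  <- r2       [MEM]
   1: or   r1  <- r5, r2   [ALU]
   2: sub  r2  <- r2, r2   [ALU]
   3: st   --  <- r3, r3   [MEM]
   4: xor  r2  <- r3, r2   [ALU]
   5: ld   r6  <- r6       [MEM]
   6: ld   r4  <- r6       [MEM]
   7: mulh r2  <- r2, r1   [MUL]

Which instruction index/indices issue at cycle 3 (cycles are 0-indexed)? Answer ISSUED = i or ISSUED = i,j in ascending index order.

[0] i0  ld.MEM  -- RAW r5
[1] i1+i2  or.ALU/sub.ALU  -- pair
[2] i3+i4  st.MEM/xor.ALU  -- pair
[3] i5  ld.MEM  -- no-port MEM/MEM
[4] i6+i7  ld.MEM/mulh.MUL  -- pair

ISSUED = 5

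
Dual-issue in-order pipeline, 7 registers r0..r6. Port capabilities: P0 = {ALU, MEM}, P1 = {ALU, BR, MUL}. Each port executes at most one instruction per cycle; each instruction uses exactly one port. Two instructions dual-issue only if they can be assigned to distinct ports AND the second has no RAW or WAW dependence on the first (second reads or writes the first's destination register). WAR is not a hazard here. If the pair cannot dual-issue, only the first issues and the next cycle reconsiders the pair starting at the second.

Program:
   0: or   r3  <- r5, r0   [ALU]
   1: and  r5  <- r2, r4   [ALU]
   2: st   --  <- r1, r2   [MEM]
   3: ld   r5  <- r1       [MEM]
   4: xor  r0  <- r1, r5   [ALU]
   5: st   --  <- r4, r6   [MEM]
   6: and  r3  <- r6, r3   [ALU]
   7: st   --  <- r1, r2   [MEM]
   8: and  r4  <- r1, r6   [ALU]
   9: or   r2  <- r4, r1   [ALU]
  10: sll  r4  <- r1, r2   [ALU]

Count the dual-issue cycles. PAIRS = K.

t=0 i0+i1:or/and ; 2-wide
t=1 i2:st ; no-port MEM/MEM
t=2 i3:ld ; RAW r5
t=3 i4+i5:xor/st ; 2-wide
t=4 i6+i7:and/st ; 2-wide
t=5 i8:and ; RAW r4
t=6 i9:or ; RAW r2
t=7 i10:sll ; tail

PAIRS = 3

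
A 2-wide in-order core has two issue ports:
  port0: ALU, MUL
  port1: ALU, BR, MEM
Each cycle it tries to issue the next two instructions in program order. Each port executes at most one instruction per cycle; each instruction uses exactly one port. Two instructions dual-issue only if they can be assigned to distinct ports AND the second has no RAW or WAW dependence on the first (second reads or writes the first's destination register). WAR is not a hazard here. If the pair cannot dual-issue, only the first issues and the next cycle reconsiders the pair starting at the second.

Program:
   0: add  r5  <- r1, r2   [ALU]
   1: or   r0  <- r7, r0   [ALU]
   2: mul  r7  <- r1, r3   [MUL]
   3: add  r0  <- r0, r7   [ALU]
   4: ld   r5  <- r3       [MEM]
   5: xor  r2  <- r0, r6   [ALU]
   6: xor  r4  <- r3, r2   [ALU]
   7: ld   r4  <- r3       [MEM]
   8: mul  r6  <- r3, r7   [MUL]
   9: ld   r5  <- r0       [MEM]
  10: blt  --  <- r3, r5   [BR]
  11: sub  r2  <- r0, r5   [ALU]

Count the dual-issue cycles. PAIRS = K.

c0: i0&i1 add;or  2-wide
c1: i2 mul  RAW r7
c2: i3&i4 add;ld  2-wide
c3: i5 xor  RAW r2
c4: i6 xor  WAW r4
c5: i7&i8 ld;mul  2-wide
c6: i9 ld  no-port MEM/BR
c7: i10&i11 blt;sub  2-wide

PAIRS = 4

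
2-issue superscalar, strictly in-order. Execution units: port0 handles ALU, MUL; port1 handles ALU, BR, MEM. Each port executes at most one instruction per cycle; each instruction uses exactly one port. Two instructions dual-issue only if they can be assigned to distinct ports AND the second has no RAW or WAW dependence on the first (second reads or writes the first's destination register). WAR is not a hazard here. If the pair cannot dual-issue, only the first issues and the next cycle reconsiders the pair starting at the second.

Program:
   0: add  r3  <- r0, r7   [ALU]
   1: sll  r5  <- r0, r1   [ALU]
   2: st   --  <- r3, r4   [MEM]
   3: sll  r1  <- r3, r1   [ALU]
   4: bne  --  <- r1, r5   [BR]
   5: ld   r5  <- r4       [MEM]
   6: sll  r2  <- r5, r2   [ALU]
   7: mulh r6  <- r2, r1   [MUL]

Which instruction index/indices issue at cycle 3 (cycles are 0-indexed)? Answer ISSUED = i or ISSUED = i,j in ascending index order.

[0] i0+i1  add.ALU sll.ALU  -- 2-wide
[1] i2+i3  st.MEM sll.ALU  -- 2-wide
[2] i4  bne.BR  -- no-port BR/MEM
[3] i5  ld.MEM  -- RAW r5
[4] i6  sll.ALU  -- RAW r2
[5] i7  mulh.MUL  -- tail

ISSUED = 5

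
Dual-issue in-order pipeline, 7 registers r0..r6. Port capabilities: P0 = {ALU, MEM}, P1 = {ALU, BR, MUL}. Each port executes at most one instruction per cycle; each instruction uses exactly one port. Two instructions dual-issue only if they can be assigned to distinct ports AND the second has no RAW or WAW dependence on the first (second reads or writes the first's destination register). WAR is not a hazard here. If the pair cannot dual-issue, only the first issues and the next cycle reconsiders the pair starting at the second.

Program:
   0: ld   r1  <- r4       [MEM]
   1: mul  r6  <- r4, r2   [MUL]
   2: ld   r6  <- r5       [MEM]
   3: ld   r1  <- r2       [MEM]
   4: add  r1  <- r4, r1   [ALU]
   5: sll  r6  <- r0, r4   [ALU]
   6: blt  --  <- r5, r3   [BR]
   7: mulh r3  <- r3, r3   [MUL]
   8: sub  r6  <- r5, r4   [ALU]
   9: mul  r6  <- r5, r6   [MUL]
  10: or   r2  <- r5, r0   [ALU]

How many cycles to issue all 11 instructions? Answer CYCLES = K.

CYCLES = 7

#0 head=0: ld.MEM/mul.MUL i0&i1 pair
#1 head=2: ld.MEM i2 no-port MEM/MEM
#2 head=3: ld.MEM i3 RAW+WAW r1
#3 head=4: add.ALU/sll.ALU i4&i5 pair
#4 head=6: blt.BR i6 no-port BR/MUL
#5 head=7: mulh.MUL/sub.ALU i7&i8 pair
#6 head=9: mul.MUL/or.ALU i9&i10 pair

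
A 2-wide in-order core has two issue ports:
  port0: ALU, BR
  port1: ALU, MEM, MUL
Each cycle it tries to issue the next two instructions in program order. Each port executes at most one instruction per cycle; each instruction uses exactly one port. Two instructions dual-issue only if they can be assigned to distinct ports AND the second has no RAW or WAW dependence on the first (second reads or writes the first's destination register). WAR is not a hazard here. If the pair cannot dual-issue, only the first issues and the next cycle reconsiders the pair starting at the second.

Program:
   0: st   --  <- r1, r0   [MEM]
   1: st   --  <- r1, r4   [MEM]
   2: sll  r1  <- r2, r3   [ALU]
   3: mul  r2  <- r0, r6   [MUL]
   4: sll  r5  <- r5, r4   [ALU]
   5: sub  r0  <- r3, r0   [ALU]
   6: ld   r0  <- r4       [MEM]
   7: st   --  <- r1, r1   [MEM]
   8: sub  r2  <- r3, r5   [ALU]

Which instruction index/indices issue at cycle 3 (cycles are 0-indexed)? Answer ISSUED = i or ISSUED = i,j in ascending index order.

ISSUED = 5

  cy0 -> i0 (st) no-port MEM/MEM
  cy1 -> i1&i2 (st sll) dual
  cy2 -> i3&i4 (mul sll) dual
  cy3 -> i5 (sub) WAW r0
  cy4 -> i6 (ld) no-port MEM/MEM
  cy5 -> i7&i8 (st sub) dual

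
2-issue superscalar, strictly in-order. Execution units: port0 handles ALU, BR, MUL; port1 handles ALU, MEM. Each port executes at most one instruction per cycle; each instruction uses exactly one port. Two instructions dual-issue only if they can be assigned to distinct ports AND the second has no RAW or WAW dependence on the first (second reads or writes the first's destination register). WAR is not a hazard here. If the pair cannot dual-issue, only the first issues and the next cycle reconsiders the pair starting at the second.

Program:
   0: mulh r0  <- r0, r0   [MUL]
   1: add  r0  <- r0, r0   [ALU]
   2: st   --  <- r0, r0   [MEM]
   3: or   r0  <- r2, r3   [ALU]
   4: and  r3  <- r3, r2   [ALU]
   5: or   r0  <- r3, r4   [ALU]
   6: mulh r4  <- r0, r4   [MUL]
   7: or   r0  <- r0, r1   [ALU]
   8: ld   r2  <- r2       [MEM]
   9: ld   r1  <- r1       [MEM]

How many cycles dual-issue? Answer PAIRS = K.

PAIRS = 2

[0] i0  mulh  -- RAW+WAW r0
[1] i1  add  -- RAW r0
[2] i2,i3  st+or  -- 2-wide
[3] i4  and  -- RAW r3
[4] i5  or  -- RAW r0
[5] i6,i7  mulh+or  -- 2-wide
[6] i8  ld  -- no-port MEM/MEM
[7] i9  ld  -- tail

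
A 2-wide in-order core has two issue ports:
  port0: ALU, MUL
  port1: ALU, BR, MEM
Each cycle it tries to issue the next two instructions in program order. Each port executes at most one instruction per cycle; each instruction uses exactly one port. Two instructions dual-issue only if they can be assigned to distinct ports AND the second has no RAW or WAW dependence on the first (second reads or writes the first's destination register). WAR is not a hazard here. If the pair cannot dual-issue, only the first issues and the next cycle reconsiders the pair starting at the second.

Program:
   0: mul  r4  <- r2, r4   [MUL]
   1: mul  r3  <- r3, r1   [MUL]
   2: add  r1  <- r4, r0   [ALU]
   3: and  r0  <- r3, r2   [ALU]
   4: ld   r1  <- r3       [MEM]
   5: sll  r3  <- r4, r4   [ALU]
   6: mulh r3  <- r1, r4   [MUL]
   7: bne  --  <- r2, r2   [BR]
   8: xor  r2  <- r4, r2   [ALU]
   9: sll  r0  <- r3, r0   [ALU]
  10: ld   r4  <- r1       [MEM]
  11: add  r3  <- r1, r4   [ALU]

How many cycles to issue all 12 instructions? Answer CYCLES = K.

[0] i0  mul  -- no-port MUL/MUL
[1] i1+i2  mul+add  -- 2-wide
[2] i3+i4  and+ld  -- 2-wide
[3] i5  sll  -- WAW r3
[4] i6+i7  mulh+bne  -- 2-wide
[5] i8+i9  xor+sll  -- 2-wide
[6] i10  ld  -- RAW r4
[7] i11  add  -- tail

CYCLES = 8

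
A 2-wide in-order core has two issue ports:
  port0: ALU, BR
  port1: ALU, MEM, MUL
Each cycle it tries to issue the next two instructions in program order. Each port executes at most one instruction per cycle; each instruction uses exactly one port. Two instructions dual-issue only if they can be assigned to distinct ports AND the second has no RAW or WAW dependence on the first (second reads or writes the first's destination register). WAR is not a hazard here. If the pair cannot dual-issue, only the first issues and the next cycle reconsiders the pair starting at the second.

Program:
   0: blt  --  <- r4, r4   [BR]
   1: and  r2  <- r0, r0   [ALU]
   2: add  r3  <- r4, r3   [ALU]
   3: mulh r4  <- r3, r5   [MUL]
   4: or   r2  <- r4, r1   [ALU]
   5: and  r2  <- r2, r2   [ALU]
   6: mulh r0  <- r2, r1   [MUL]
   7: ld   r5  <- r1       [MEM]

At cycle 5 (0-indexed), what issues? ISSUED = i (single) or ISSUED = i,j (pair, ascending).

  cy0 -> i0,i1 (blt.BR;and.ALU) 2-wide
  cy1 -> i2 (add.ALU) RAW r3
  cy2 -> i3 (mulh.MUL) RAW r4
  cy3 -> i4 (or.ALU) RAW+WAW r2
  cy4 -> i5 (and.ALU) RAW r2
  cy5 -> i6 (mulh.MUL) no-port MUL/MEM
  cy6 -> i7 (ld.MEM) tail

ISSUED = 6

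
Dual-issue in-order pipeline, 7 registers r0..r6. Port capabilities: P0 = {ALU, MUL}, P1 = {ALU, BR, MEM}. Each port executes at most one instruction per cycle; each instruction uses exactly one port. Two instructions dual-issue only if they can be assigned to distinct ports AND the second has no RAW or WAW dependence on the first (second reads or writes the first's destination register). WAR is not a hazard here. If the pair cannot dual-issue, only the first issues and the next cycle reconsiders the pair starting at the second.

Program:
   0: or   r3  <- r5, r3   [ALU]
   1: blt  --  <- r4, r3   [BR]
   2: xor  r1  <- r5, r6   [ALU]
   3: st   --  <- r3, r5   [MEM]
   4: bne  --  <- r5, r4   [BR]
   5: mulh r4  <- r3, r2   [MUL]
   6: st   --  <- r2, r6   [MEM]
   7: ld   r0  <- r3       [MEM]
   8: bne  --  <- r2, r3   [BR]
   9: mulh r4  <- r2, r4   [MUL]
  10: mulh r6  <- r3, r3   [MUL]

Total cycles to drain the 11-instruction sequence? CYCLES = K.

CYCLES = 8

t=0 i0:or.ALU ; RAW r3
t=1 i1+i2:blt.BR+xor.ALU ; 2-wide
t=2 i3:st.MEM ; no-port MEM/BR
t=3 i4+i5:bne.BR+mulh.MUL ; 2-wide
t=4 i6:st.MEM ; no-port MEM/MEM
t=5 i7:ld.MEM ; no-port MEM/BR
t=6 i8+i9:bne.BR+mulh.MUL ; 2-wide
t=7 i10:mulh.MUL ; tail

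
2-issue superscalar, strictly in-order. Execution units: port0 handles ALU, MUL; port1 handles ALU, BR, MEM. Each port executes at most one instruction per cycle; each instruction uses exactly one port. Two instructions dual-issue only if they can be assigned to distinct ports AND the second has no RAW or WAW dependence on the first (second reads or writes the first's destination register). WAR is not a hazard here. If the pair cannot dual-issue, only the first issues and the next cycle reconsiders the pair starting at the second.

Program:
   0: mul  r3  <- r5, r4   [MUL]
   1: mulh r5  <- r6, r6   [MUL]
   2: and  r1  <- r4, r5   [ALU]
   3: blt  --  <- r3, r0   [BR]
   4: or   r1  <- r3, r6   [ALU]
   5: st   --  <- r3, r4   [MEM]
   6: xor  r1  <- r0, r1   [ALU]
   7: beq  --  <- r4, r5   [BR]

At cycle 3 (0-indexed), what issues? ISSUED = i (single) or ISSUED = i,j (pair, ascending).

ISSUED = 4,5

  cy0 -> i0 (mul.MUL) no-port MUL/MUL
  cy1 -> i1 (mulh.MUL) RAW r5
  cy2 -> i2/i3 (and.ALU/blt.BR) 2-wide
  cy3 -> i4/i5 (or.ALU/st.MEM) 2-wide
  cy4 -> i6/i7 (xor.ALU/beq.BR) 2-wide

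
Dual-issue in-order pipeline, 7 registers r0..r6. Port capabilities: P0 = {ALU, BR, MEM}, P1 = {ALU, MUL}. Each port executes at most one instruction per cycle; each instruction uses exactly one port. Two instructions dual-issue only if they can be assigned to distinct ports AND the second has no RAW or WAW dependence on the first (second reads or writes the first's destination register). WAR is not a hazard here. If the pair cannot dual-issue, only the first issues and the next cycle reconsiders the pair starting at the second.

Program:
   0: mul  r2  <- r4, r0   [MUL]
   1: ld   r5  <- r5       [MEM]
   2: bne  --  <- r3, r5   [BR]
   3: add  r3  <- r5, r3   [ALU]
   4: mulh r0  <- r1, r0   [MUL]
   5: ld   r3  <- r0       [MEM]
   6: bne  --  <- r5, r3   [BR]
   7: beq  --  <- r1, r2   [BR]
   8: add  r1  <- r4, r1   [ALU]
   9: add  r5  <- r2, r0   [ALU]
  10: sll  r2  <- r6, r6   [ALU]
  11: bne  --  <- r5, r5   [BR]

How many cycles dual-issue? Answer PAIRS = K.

c0: i0+i1 mul.MUL/ld.MEM  pair
c1: i2+i3 bne.BR/add.ALU  pair
c2: i4 mulh.MUL  RAW r0
c3: i5 ld.MEM  no-port MEM/BR
c4: i6 bne.BR  no-port BR/BR
c5: i7+i8 beq.BR/add.ALU  pair
c6: i9+i10 add.ALU/sll.ALU  pair
c7: i11 bne.BR  tail

PAIRS = 4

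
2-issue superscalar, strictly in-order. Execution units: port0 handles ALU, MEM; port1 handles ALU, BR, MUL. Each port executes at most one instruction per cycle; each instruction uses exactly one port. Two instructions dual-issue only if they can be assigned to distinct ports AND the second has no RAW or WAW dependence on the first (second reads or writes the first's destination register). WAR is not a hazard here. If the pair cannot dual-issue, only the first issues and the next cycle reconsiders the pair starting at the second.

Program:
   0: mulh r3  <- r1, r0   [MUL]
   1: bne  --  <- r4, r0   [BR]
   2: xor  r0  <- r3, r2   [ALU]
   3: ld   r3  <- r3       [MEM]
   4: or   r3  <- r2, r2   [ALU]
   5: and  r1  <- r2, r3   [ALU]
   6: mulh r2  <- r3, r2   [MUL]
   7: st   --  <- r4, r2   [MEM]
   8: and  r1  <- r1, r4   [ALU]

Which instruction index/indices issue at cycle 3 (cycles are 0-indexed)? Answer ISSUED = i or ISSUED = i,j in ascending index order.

#0 head=0: mulh i0 no-port MUL/BR
#1 head=1: bne+xor i1&i2 pair
#2 head=3: ld i3 WAW r3
#3 head=4: or i4 RAW r3
#4 head=5: and+mulh i5&i6 pair
#5 head=7: st+and i7&i8 pair

ISSUED = 4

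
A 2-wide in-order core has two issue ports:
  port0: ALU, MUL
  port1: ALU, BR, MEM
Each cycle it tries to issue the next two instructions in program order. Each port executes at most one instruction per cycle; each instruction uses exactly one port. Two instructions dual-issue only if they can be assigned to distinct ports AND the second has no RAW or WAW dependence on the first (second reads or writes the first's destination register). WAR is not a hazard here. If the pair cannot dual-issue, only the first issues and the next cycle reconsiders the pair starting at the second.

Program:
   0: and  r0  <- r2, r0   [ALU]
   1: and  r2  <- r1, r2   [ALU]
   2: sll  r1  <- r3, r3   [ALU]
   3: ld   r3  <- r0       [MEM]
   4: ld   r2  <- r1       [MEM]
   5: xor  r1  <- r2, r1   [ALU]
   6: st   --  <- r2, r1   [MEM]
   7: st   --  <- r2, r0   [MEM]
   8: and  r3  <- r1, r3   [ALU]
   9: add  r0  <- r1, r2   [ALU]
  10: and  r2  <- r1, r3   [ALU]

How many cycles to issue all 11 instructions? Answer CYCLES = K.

[0] i0&i1  and.ALU and.ALU  -- dual
[1] i2&i3  sll.ALU ld.MEM  -- dual
[2] i4  ld.MEM  -- RAW r2
[3] i5  xor.ALU  -- RAW r1
[4] i6  st.MEM  -- no-port MEM/MEM
[5] i7&i8  st.MEM and.ALU  -- dual
[6] i9&i10  add.ALU and.ALU  -- dual

CYCLES = 7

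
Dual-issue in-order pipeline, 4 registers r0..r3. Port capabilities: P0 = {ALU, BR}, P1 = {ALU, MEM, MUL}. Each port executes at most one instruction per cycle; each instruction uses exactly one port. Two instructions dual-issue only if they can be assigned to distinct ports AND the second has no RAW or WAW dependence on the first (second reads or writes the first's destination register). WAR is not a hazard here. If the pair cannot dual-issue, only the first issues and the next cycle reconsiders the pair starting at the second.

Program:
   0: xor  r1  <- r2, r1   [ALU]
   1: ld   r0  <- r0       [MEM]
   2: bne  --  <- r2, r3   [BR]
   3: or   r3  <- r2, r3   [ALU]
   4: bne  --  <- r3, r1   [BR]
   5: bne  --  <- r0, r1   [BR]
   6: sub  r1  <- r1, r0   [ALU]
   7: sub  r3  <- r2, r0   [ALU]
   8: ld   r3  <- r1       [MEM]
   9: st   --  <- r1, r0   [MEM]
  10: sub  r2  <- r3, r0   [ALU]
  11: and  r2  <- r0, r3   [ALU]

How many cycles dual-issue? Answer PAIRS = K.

PAIRS = 4

#0 head=0: xor.ALU/ld.MEM i0/i1 pair
#1 head=2: bne.BR/or.ALU i2/i3 pair
#2 head=4: bne.BR i4 no-port BR/BR
#3 head=5: bne.BR/sub.ALU i5/i6 pair
#4 head=7: sub.ALU i7 WAW r3
#5 head=8: ld.MEM i8 no-port MEM/MEM
#6 head=9: st.MEM/sub.ALU i9/i10 pair
#7 head=11: and.ALU i11 tail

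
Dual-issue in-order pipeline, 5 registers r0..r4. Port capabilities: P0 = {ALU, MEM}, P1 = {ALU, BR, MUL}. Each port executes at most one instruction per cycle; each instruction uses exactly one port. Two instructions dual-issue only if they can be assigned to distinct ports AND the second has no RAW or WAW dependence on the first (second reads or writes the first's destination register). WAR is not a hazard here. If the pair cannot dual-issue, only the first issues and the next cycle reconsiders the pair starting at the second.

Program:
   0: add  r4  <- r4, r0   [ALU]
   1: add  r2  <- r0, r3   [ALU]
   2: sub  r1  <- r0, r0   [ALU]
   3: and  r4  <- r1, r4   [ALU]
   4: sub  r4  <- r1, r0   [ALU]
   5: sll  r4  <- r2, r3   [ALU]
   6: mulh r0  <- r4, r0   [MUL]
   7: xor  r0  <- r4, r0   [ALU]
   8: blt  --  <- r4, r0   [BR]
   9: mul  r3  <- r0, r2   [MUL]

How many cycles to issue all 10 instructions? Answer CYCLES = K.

[0] i0+i1  add.ALU/add.ALU  -- dual
[1] i2  sub.ALU  -- RAW r1
[2] i3  and.ALU  -- WAW r4
[3] i4  sub.ALU  -- WAW r4
[4] i5  sll.ALU  -- RAW r4
[5] i6  mulh.MUL  -- RAW+WAW r0
[6] i7  xor.ALU  -- RAW r0
[7] i8  blt.BR  -- no-port BR/MUL
[8] i9  mul.MUL  -- tail

CYCLES = 9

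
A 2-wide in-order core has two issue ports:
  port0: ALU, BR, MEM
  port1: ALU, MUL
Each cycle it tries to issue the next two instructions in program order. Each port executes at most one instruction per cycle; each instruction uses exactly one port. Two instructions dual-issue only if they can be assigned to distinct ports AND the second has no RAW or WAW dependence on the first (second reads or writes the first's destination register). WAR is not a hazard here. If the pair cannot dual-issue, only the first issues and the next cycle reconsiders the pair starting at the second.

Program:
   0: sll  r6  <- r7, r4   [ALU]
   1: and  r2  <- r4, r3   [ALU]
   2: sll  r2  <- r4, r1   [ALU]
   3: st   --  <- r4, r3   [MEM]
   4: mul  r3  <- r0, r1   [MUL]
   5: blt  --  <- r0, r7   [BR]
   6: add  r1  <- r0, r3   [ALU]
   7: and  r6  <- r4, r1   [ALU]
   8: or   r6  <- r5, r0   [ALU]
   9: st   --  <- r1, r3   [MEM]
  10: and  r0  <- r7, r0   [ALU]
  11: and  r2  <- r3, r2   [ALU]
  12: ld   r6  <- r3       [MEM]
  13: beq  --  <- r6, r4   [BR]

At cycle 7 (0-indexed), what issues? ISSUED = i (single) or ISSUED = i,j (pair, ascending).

c0: i0+i1 sll.ALU and.ALU  dual
c1: i2+i3 sll.ALU st.MEM  dual
c2: i4+i5 mul.MUL blt.BR  dual
c3: i6 add.ALU  RAW r1
c4: i7 and.ALU  WAW r6
c5: i8+i9 or.ALU st.MEM  dual
c6: i10+i11 and.ALU and.ALU  dual
c7: i12 ld.MEM  no-port MEM/BR
c8: i13 beq.BR  tail

ISSUED = 12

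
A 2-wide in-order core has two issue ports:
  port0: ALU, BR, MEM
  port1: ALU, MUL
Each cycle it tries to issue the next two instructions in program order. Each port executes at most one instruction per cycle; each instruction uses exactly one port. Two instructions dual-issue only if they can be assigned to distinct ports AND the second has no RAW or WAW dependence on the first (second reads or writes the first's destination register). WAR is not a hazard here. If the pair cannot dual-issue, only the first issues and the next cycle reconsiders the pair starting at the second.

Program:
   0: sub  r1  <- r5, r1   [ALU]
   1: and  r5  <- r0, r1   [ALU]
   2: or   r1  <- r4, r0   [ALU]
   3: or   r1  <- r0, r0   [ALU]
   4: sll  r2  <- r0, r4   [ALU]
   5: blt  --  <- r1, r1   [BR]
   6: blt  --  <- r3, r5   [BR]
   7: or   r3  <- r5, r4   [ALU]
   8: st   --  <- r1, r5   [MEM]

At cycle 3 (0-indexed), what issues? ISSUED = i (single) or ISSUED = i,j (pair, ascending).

  cy0 -> i0 (sub) RAW r1
  cy1 -> i1/i2 (and or) 2-wide
  cy2 -> i3/i4 (or sll) 2-wide
  cy3 -> i5 (blt) no-port BR/BR
  cy4 -> i6/i7 (blt or) 2-wide
  cy5 -> i8 (st) tail

ISSUED = 5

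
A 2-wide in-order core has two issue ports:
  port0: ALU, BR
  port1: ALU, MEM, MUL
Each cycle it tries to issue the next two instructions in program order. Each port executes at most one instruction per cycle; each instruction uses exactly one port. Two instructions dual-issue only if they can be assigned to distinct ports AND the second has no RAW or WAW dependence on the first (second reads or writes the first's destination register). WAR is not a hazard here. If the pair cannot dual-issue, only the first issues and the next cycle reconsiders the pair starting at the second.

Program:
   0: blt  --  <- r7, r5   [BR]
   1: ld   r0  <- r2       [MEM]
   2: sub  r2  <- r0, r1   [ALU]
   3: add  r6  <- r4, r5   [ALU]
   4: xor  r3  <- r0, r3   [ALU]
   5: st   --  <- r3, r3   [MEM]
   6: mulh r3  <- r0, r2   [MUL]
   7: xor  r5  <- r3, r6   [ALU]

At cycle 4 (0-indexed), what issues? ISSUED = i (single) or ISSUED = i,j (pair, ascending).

0. blt.BR;ld.MEM @i0&i1  | pair
1. sub.ALU;add.ALU @i2&i3  | pair
2. xor.ALU @i4  | RAW r3
3. st.MEM @i5  | no-port MEM/MUL
4. mulh.MUL @i6  | RAW r3
5. xor.ALU @i7  | tail

ISSUED = 6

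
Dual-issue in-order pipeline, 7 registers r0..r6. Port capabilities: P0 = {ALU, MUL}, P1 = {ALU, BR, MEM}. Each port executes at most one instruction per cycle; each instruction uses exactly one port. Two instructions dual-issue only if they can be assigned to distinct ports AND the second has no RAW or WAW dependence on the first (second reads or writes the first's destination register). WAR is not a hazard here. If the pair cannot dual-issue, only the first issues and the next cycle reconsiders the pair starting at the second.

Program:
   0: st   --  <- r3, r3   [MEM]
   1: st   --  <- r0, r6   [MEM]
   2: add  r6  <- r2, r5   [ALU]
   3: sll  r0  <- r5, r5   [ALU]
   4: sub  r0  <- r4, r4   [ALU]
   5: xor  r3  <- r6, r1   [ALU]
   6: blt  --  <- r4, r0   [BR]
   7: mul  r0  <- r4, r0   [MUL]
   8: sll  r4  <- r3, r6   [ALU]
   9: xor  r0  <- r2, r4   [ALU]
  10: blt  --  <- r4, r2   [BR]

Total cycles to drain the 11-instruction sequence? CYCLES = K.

#0 head=0: st.MEM i0 no-port MEM/MEM
#1 head=1: st.MEM add.ALU i1&i2 2-wide
#2 head=3: sll.ALU i3 WAW r0
#3 head=4: sub.ALU xor.ALU i4&i5 2-wide
#4 head=6: blt.BR mul.MUL i6&i7 2-wide
#5 head=8: sll.ALU i8 RAW r4
#6 head=9: xor.ALU blt.BR i9&i10 2-wide

CYCLES = 7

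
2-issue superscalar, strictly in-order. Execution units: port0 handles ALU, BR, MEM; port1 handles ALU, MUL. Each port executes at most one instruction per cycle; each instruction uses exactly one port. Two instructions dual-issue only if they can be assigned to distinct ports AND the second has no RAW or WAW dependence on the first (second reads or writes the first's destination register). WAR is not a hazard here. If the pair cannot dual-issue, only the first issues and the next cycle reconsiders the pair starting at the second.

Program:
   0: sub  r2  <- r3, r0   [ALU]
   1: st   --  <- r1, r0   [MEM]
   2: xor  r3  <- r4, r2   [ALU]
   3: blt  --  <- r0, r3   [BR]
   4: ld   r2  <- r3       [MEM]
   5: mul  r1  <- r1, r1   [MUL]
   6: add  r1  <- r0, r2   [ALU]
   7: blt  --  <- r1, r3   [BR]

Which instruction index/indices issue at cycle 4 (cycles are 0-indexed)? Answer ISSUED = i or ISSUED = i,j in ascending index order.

ISSUED = 6

c0: i0&i1 sub.ALU/st.MEM  dual
c1: i2 xor.ALU  RAW r3
c2: i3 blt.BR  no-port BR/MEM
c3: i4&i5 ld.MEM/mul.MUL  dual
c4: i6 add.ALU  RAW r1
c5: i7 blt.BR  tail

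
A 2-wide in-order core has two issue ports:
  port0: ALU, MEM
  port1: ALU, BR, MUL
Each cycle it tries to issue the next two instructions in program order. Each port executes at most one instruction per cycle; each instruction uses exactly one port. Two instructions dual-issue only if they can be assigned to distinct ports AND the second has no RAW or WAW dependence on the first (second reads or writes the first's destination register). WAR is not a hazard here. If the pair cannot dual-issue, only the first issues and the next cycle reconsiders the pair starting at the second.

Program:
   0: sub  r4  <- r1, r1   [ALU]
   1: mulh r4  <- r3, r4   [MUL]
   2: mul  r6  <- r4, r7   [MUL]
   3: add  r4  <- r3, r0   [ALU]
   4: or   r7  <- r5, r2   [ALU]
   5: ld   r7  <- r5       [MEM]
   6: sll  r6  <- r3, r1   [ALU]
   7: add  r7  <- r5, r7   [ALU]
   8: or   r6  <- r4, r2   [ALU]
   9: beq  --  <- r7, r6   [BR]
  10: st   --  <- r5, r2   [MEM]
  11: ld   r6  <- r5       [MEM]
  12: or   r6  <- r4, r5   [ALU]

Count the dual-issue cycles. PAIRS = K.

PAIRS = 4

  cy0 -> i0 (sub.ALU) RAW+WAW r4
  cy1 -> i1 (mulh.MUL) no-port MUL/MUL
  cy2 -> i2+i3 (mul.MUL;add.ALU) dual
  cy3 -> i4 (or.ALU) WAW r7
  cy4 -> i5+i6 (ld.MEM;sll.ALU) dual
  cy5 -> i7+i8 (add.ALU;or.ALU) dual
  cy6 -> i9+i10 (beq.BR;st.MEM) dual
  cy7 -> i11 (ld.MEM) WAW r6
  cy8 -> i12 (or.ALU) tail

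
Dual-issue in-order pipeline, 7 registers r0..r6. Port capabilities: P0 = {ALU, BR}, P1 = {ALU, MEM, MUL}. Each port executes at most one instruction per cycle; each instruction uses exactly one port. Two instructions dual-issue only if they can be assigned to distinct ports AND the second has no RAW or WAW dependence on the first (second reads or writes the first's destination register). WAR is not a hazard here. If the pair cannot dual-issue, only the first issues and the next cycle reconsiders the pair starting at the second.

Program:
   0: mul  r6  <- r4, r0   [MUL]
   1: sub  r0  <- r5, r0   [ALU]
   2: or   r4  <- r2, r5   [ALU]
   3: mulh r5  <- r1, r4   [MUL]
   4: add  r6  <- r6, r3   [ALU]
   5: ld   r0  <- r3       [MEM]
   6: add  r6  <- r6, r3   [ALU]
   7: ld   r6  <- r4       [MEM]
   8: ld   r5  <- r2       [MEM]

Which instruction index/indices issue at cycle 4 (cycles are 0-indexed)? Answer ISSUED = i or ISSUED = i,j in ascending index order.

[0] i0+i1  mul.MUL+sub.ALU  -- 2-wide
[1] i2  or.ALU  -- RAW r4
[2] i3+i4  mulh.MUL+add.ALU  -- 2-wide
[3] i5+i6  ld.MEM+add.ALU  -- 2-wide
[4] i7  ld.MEM  -- no-port MEM/MEM
[5] i8  ld.MEM  -- tail

ISSUED = 7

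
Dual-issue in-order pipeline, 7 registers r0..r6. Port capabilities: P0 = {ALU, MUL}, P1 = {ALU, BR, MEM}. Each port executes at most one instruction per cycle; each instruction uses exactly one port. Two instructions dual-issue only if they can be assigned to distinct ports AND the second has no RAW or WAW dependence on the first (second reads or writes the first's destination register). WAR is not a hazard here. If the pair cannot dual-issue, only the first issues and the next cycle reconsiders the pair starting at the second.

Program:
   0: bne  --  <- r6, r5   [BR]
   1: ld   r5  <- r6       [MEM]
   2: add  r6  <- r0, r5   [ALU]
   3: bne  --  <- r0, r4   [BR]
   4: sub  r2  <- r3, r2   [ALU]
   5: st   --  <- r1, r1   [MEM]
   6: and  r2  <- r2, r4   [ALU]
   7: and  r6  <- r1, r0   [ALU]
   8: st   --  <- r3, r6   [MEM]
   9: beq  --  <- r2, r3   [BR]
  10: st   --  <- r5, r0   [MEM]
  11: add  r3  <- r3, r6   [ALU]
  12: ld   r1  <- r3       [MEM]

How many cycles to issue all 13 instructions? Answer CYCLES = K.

CYCLES = 9

  cy0 -> i0 (bne) no-port BR/MEM
  cy1 -> i1 (ld) RAW r5
  cy2 -> i2+i3 (add/bne) dual
  cy3 -> i4+i5 (sub/st) dual
  cy4 -> i6+i7 (and/and) dual
  cy5 -> i8 (st) no-port MEM/BR
  cy6 -> i9 (beq) no-port BR/MEM
  cy7 -> i10+i11 (st/add) dual
  cy8 -> i12 (ld) tail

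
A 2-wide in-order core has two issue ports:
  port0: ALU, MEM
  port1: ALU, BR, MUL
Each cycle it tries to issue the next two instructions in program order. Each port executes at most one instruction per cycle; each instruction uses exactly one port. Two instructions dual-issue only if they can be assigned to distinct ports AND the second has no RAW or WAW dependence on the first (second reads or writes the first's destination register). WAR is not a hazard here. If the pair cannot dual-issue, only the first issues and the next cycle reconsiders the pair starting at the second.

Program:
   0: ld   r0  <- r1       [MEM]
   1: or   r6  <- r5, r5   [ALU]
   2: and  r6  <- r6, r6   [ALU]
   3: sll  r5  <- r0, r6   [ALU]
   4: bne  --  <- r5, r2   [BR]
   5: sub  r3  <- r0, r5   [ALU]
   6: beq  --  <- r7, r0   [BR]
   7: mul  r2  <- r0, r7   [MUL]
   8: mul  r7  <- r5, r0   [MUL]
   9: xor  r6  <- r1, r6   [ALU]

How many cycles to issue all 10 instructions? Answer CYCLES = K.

[0] i0+i1  ld/or  -- 2-wide
[1] i2  and  -- RAW r6
[2] i3  sll  -- RAW r5
[3] i4+i5  bne/sub  -- 2-wide
[4] i6  beq  -- no-port BR/MUL
[5] i7  mul  -- no-port MUL/MUL
[6] i8+i9  mul/xor  -- 2-wide

CYCLES = 7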